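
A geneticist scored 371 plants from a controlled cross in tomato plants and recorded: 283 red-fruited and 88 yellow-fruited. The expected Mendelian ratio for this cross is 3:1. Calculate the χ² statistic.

Expected counts for N = 371 under a 3:1 ratio (total parts = 4):
  red-fruited: 371 × 3/4 = 278.25
  yellow-fruited: 371 × 1/4 = 92.75
χ² = Σ (O − E)² / E
  red-fruited: (283 − 278.25)² / 278.25 = 0.0811
  yellow-fruited: (88 − 92.75)² / 92.75 = 0.2433
χ² = 0.0811 + 0.2433 = 0.3244 ≈ 0.324

0.324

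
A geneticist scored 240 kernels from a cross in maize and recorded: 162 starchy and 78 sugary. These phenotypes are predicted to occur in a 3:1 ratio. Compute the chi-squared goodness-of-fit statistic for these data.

The 3:1 ratio has 4 parts, so with N = 240 the expected counts are:
  starchy: 240 × 3/4 = 180
  sugary: 240 × 1/4 = 60
χ² = Σ (O − E)² / E
  starchy: (162 − 180)² / 180 = 1.8000
  sugary: (78 − 60)² / 60 = 5.4000
χ² = 1.8000 + 5.4000 = 7.200

7.200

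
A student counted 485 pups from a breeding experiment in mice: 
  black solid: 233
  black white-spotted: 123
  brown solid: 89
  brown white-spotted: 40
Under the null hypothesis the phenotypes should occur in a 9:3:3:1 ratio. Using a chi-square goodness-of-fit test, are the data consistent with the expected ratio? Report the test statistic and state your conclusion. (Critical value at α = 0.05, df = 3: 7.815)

The 9:3:3:1 ratio has 16 parts, so with N = 485 the expected counts are:
  black solid: 485 × 9/16 = 272.8125
  black white-spotted: 485 × 3/16 = 90.9375
  brown solid: 485 × 3/16 = 90.9375
  brown white-spotted: 485 × 1/16 = 30.3125
χ² = Σ (O − E)² / E
  black solid: (233 − 272.8125)² / 272.8125 = 5.8100
  black white-spotted: (123 − 90.9375)² / 90.9375 = 11.3045
  brown solid: (89 − 90.9375)² / 90.9375 = 0.0413
  brown white-spotted: (40 − 30.3125)² / 30.3125 = 3.0960
χ² = 5.8100 + 11.3045 + 0.0413 + 3.0960 = 20.2518 ≈ 20.252
Degrees of freedom = 4 − 1 = 3; critical value at α = 0.05 is 7.815.
Since 20.252 > 7.815, we reject the null hypothesis — the data do not fit the 9:3:3:1 ratio.

20.252; not consistent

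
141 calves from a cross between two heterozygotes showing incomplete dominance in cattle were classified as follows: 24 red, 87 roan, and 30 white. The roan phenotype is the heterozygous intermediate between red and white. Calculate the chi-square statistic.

With incomplete dominance, a heterozygote × heterozygote cross gives a 1:2:1 phenotypic ratio.
Total ratio parts = 4. Expected numbers out of 141:
  red: 141 × 1/4 = 35.25
  roan: 141 × 2/4 = 70.5
  white: 141 × 1/4 = 35.25
χ² = Σ (O − E)² / E
  red: (24 − 35.25)² / 35.25 = 3.5904
  roan: (87 − 70.5)² / 70.5 = 3.8617
  white: (30 − 35.25)² / 35.25 = 0.7819
χ² = 3.5904 + 3.8617 + 0.7819 = 8.234

8.234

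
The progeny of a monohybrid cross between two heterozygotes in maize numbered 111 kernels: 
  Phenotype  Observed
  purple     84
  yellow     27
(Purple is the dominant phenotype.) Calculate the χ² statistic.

For a monohybrid cross between heterozygotes with complete dominance, the expected phenotypic ratio is 3:1.
Total ratio parts = 4. Expected numbers out of 111:
  purple: 111 × 3/4 = 83.25
  yellow: 111 × 1/4 = 27.75
χ² = Σ (O − E)² / E
  purple: (84 − 83.25)² / 83.25 = 0.0068
  yellow: (27 − 27.75)² / 27.75 = 0.0203
χ² = 0.0068 + 0.0203 = 0.0271 ≈ 0.027

0.027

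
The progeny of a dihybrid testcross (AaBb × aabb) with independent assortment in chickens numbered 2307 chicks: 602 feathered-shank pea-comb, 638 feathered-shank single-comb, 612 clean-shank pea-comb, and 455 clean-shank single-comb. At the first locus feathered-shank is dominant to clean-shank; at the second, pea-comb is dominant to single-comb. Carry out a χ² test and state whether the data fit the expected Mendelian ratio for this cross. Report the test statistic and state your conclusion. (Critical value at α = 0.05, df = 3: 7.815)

A dihybrid testcross with independent assortment gives a 1:1:1:1 ratio.
The 1:1:1:1 ratio has 4 parts, so with N = 2307 the expected counts are:
  feathered-shank pea-comb: 2307 × 1/4 = 576.75
  feathered-shank single-comb: 2307 × 1/4 = 576.75
  clean-shank pea-comb: 2307 × 1/4 = 576.75
  clean-shank single-comb: 2307 × 1/4 = 576.75
χ² = Σ (O − E)² / E
  feathered-shank pea-comb: (602 − 576.75)² / 576.75 = 1.1054
  feathered-shank single-comb: (638 − 576.75)² / 576.75 = 6.5047
  clean-shank pea-comb: (612 − 576.75)² / 576.75 = 2.1544
  clean-shank single-comb: (455 − 576.75)² / 576.75 = 25.7010
χ² = 1.1054 + 6.5047 + 2.1544 + 25.7010 = 35.4655 ≈ 35.466
Degrees of freedom = 4 − 1 = 3; critical value at α = 0.05 is 7.815.
Since 35.466 > 7.815, we reject the null hypothesis — the data do not fit the 1:1:1:1 ratio.

35.466; not consistent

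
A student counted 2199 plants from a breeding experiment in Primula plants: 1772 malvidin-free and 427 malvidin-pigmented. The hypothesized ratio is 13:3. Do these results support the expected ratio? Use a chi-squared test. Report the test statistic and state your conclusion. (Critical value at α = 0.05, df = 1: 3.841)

0.644; consistent

Under the 13:3 hypothesis (Σ ratio = 16, N = 2199):
  malvidin-free: 2199 × 13/16 = 1786.6875
  malvidin-pigmented: 2199 × 3/16 = 412.3125
χ² = Σ (O − E)² / E
  malvidin-free: (1772 − 1786.6875)² / 1786.6875 = 0.1207
  malvidin-pigmented: (427 − 412.3125)² / 412.3125 = 0.5232
χ² = 0.1207 + 0.5232 = 0.6439 ≈ 0.644
Degrees of freedom = 2 − 1 = 1; critical value at α = 0.05 is 3.841.
Since 0.644 < 3.841, we fail to reject the null hypothesis — the data are consistent with the 13:3 ratio.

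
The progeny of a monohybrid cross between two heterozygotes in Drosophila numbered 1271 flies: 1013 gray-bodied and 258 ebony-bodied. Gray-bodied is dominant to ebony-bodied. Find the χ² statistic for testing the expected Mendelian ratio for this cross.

14.981

For a monohybrid cross between heterozygotes with complete dominance, the expected phenotypic ratio is 3:1.
Under the 3:1 hypothesis (Σ ratio = 4, N = 1271):
  gray-bodied: 1271 × 3/4 = 953.25
  ebony-bodied: 1271 × 1/4 = 317.75
χ² = Σ (O − E)² / E
  gray-bodied: (1013 − 953.25)² / 953.25 = 3.7451
  ebony-bodied: (258 − 317.75)² / 317.75 = 11.2354
χ² = 3.7451 + 11.2354 = 14.9805 ≈ 14.981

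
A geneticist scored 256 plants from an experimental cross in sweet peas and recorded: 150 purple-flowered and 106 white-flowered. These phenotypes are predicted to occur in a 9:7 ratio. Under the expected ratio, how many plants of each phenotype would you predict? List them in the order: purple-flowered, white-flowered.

144, 112

Total ratio parts = 16. Expected numbers out of 256:
  purple-flowered: 256 × 9/16 = 144
  white-flowered: 256 × 7/16 = 112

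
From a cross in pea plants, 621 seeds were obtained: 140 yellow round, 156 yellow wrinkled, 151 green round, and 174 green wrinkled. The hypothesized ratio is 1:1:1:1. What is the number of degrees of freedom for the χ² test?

A goodness-of-fit test with 4 phenotype classes has df = 4 − 1 = 3.

3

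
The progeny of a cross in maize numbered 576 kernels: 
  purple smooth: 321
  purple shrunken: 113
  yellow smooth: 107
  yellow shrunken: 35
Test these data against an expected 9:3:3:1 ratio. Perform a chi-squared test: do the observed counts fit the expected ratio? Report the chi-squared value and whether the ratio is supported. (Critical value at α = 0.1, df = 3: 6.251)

The 9:3:3:1 ratio has 16 parts, so with N = 576 the expected counts are:
  purple smooth: 576 × 9/16 = 324
  purple shrunken: 576 × 3/16 = 108
  yellow smooth: 576 × 3/16 = 108
  yellow shrunken: 576 × 1/16 = 36
χ² = Σ (O − E)² / E
  purple smooth: (321 − 324)² / 324 = 0.0278
  purple shrunken: (113 − 108)² / 108 = 0.2315
  yellow smooth: (107 − 108)² / 108 = 0.0093
  yellow shrunken: (35 − 36)² / 36 = 0.0278
χ² = 0.0278 + 0.2315 + 0.0093 + 0.0278 = 0.2964 ≈ 0.296
Degrees of freedom = 4 − 1 = 3; critical value at α = 0.1 is 6.251.
Since 0.296 < 6.251, we fail to reject the null hypothesis — the data are consistent with the 9:3:3:1 ratio.

0.296; consistent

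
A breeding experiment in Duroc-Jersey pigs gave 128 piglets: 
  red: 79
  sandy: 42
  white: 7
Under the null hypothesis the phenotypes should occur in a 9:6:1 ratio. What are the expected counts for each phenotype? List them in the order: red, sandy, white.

The 9:6:1 ratio has 16 parts, so with N = 128 the expected counts are:
  red: 128 × 9/16 = 72
  sandy: 128 × 6/16 = 48
  white: 128 × 1/16 = 8

72, 48, 8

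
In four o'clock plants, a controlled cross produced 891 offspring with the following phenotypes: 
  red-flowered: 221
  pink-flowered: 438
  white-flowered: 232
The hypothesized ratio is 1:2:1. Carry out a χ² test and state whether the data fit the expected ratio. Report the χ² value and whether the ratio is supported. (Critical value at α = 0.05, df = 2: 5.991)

0.524; consistent

Total ratio parts = 4. Expected numbers out of 891:
  red-flowered: 891 × 1/4 = 222.75
  pink-flowered: 891 × 2/4 = 445.5
  white-flowered: 891 × 1/4 = 222.75
χ² = Σ (O − E)² / E
  red-flowered: (221 − 222.75)² / 222.75 = 0.0137
  pink-flowered: (438 − 445.5)² / 445.5 = 0.1263
  white-flowered: (232 − 222.75)² / 222.75 = 0.3841
χ² = 0.0137 + 0.1263 + 0.3841 = 0.5241 ≈ 0.524
Degrees of freedom = 3 − 1 = 2; critical value at α = 0.05 is 5.991.
Since 0.524 < 5.991, we fail to reject the null hypothesis — the data are consistent with the 1:2:1 ratio.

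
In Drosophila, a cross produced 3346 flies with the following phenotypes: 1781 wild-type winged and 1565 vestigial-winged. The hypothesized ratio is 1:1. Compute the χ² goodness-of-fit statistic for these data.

13.944

Under the 1:1 hypothesis (Σ ratio = 2, N = 3346):
  wild-type winged: 3346 × 1/2 = 1673
  vestigial-winged: 3346 × 1/2 = 1673
χ² = Σ (O − E)² / E
  wild-type winged: (1781 − 1673)² / 1673 = 6.9719
  vestigial-winged: (1565 − 1673)² / 1673 = 6.9719
χ² = 6.9719 + 6.9719 = 13.9438 ≈ 13.944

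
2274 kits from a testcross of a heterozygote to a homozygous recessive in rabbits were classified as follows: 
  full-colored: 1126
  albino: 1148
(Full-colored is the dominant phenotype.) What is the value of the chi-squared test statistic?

0.213

A testcross of a heterozygote (Aa × aa) gives a 1:1 phenotypic ratio.
The 1:1 ratio has 2 parts, so with N = 2274 the expected counts are:
  full-colored: 2274 × 1/2 = 1137
  albino: 2274 × 1/2 = 1137
χ² = Σ (O − E)² / E
  full-colored: (1126 − 1137)² / 1137 = 0.1064
  albino: (1148 − 1137)² / 1137 = 0.1064
χ² = 0.1064 + 0.1064 = 0.2128 ≈ 0.213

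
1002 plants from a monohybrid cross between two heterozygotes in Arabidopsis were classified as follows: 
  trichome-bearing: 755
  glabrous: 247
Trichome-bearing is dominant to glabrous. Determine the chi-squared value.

For a monohybrid cross between heterozygotes with complete dominance, the expected phenotypic ratio is 3:1.
The 3:1 ratio has 4 parts, so with N = 1002 the expected counts are:
  trichome-bearing: 1002 × 3/4 = 751.5
  glabrous: 1002 × 1/4 = 250.5
χ² = Σ (O − E)² / E
  trichome-bearing: (755 − 751.5)² / 751.5 = 0.0163
  glabrous: (247 − 250.5)² / 250.5 = 0.0489
χ² = 0.0163 + 0.0489 = 0.0652 ≈ 0.065

0.065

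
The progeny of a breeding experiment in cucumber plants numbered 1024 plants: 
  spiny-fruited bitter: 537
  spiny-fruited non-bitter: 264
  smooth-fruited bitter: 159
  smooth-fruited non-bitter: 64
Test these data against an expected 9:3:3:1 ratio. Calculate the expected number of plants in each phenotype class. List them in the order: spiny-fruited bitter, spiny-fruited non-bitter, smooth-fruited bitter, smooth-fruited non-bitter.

576, 192, 192, 64

The 9:3:3:1 ratio has 16 parts, so with N = 1024 the expected counts are:
  spiny-fruited bitter: 1024 × 9/16 = 576
  spiny-fruited non-bitter: 1024 × 3/16 = 192
  smooth-fruited bitter: 1024 × 3/16 = 192
  smooth-fruited non-bitter: 1024 × 1/16 = 64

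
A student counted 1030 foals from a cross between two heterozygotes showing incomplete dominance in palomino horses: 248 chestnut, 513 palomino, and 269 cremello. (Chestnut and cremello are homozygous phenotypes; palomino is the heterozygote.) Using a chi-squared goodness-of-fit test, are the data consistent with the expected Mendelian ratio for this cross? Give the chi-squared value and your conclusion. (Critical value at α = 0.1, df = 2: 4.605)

0.872; consistent

With incomplete dominance, a heterozygote × heterozygote cross gives a 1:2:1 phenotypic ratio.
Expected counts for N = 1030 under a 1:2:1 ratio (total parts = 4):
  chestnut: 1030 × 1/4 = 257.5
  palomino: 1030 × 2/4 = 515
  cremello: 1030 × 1/4 = 257.5
χ² = Σ (O − E)² / E
  chestnut: (248 − 257.5)² / 257.5 = 0.3505
  palomino: (513 − 515)² / 515 = 0.0078
  cremello: (269 − 257.5)² / 257.5 = 0.5136
χ² = 0.3505 + 0.0078 + 0.5136 = 0.8719 ≈ 0.872
Degrees of freedom = 3 − 1 = 2; critical value at α = 0.1 is 4.605.
Since 0.872 < 4.605, we fail to reject the null hypothesis — the data are consistent with the 1:2:1 ratio.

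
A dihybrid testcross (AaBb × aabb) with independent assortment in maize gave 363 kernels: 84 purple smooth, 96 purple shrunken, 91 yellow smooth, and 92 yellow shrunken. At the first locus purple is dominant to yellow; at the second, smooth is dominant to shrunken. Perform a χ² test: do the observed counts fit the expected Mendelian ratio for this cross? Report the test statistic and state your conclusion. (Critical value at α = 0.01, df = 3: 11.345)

A dihybrid testcross with independent assortment gives a 1:1:1:1 ratio.
Expected counts for N = 363 under a 1:1:1:1 ratio (total parts = 4):
  purple smooth: 363 × 1/4 = 90.75
  purple shrunken: 363 × 1/4 = 90.75
  yellow smooth: 363 × 1/4 = 90.75
  yellow shrunken: 363 × 1/4 = 90.75
χ² = Σ (O − E)² / E
  purple smooth: (84 − 90.75)² / 90.75 = 0.5021
  purple shrunken: (96 − 90.75)² / 90.75 = 0.3037
  yellow smooth: (91 − 90.75)² / 90.75 = 0.0007
  yellow shrunken: (92 − 90.75)² / 90.75 = 0.0172
χ² = 0.5021 + 0.3037 + 0.0007 + 0.0172 = 0.8237 ≈ 0.824
Degrees of freedom = 4 − 1 = 3; critical value at α = 0.01 is 11.345.
Since 0.824 < 11.345, we fail to reject the null hypothesis — the data are consistent with the 1:1:1:1 ratio.

0.824; consistent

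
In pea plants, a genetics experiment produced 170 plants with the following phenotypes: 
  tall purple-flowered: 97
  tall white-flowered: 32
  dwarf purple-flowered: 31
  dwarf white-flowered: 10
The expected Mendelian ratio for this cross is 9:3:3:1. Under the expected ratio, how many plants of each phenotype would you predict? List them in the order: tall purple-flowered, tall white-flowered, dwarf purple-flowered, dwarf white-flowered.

Expected counts for N = 170 under a 9:3:3:1 ratio (total parts = 16):
  tall purple-flowered: 170 × 9/16 = 95.625
  tall white-flowered: 170 × 3/16 = 31.875
  dwarf purple-flowered: 170 × 3/16 = 31.875
  dwarf white-flowered: 170 × 1/16 = 10.625

95.625, 31.875, 31.875, 10.625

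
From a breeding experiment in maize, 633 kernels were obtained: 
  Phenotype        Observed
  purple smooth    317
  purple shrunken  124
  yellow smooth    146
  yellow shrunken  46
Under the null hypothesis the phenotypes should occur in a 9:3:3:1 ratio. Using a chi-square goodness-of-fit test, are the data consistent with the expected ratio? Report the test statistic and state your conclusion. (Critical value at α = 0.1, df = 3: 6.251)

11.856; not consistent

The 9:3:3:1 ratio has 16 parts, so with N = 633 the expected counts are:
  purple smooth: 633 × 9/16 = 356.0625
  purple shrunken: 633 × 3/16 = 118.6875
  yellow smooth: 633 × 3/16 = 118.6875
  yellow shrunken: 633 × 1/16 = 39.5625
χ² = Σ (O − E)² / E
  purple smooth: (317 − 356.0625)² / 356.0625 = 4.2854
  purple shrunken: (124 − 118.6875)² / 118.6875 = 0.2378
  yellow smooth: (146 − 118.6875)² / 118.6875 = 6.2852
  yellow shrunken: (46 − 39.5625)² / 39.5625 = 1.0475
χ² = 4.2854 + 0.2378 + 6.2852 + 1.0475 = 11.8559 ≈ 11.856
Degrees of freedom = 4 − 1 = 3; critical value at α = 0.1 is 6.251.
Since 11.856 > 6.251, we reject the null hypothesis — the data do not fit the 9:3:3:1 ratio.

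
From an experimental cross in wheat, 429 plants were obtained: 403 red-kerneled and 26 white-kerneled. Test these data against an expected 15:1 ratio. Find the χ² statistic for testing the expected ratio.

The 15:1 ratio has 16 parts, so with N = 429 the expected counts are:
  red-kerneled: 429 × 15/16 = 402.1875
  white-kerneled: 429 × 1/16 = 26.8125
χ² = Σ (O − E)² / E
  red-kerneled: (403 − 402.1875)² / 402.1875 = 0.0016
  white-kerneled: (26 − 26.8125)² / 26.8125 = 0.0246
χ² = 0.0016 + 0.0246 = 0.0262 ≈ 0.026

0.026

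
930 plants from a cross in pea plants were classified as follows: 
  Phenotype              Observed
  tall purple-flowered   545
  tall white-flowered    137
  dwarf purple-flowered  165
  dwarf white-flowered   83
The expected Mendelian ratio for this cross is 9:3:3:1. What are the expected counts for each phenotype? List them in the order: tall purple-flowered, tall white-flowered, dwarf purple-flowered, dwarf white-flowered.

523.125, 174.375, 174.375, 58.125

The 9:3:3:1 ratio has 16 parts, so with N = 930 the expected counts are:
  tall purple-flowered: 930 × 9/16 = 523.125
  tall white-flowered: 930 × 3/16 = 174.375
  dwarf purple-flowered: 930 × 3/16 = 174.375
  dwarf white-flowered: 930 × 1/16 = 58.125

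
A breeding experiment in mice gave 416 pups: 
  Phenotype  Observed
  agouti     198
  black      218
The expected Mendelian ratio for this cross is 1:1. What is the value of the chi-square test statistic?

Total ratio parts = 2. Expected numbers out of 416:
  agouti: 416 × 1/2 = 208
  black: 416 × 1/2 = 208
χ² = Σ (O − E)² / E
  agouti: (198 − 208)² / 208 = 0.4808
  black: (218 − 208)² / 208 = 0.4808
χ² = 0.4808 + 0.4808 = 0.9616 ≈ 0.962

0.962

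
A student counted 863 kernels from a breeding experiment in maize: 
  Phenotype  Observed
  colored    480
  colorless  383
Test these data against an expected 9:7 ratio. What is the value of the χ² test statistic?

Total ratio parts = 16. Expected numbers out of 863:
  colored: 863 × 9/16 = 485.4375
  colorless: 863 × 7/16 = 377.5625
χ² = Σ (O − E)² / E
  colored: (480 − 485.4375)² / 485.4375 = 0.0609
  colorless: (383 − 377.5625)² / 377.5625 = 0.0783
χ² = 0.0609 + 0.0783 = 0.1392 ≈ 0.139

0.139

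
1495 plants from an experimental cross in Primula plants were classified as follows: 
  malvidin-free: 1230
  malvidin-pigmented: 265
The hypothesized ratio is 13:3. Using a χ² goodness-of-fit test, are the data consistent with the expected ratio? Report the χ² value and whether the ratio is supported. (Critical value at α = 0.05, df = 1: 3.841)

1.030; consistent

Expected counts for N = 1495 under a 13:3 ratio (total parts = 16):
  malvidin-free: 1495 × 13/16 = 1214.6875
  malvidin-pigmented: 1495 × 3/16 = 280.3125
χ² = Σ (O − E)² / E
  malvidin-free: (1230 − 1214.6875)² / 1214.6875 = 0.1930
  malvidin-pigmented: (265 − 280.3125)² / 280.3125 = 0.8365
χ² = 0.1930 + 0.8365 = 1.0295 ≈ 1.030
Degrees of freedom = 2 − 1 = 1; critical value at α = 0.05 is 3.841.
Since 1.030 < 3.841, we fail to reject the null hypothesis — the data are consistent with the 13:3 ratio.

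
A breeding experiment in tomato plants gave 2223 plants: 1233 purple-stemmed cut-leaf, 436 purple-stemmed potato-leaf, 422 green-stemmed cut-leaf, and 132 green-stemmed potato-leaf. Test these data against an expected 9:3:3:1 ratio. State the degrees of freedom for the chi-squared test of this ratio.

3

A goodness-of-fit test with 4 phenotype classes has df = 4 − 1 = 3.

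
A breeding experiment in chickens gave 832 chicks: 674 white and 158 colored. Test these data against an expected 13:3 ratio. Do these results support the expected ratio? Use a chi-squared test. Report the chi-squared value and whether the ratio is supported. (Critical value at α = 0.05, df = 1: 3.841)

0.032; consistent

Expected counts for N = 832 under a 13:3 ratio (total parts = 16):
  white: 832 × 13/16 = 676
  colored: 832 × 3/16 = 156
χ² = Σ (O − E)² / E
  white: (674 − 676)² / 676 = 0.0059
  colored: (158 − 156)² / 156 = 0.0256
χ² = 0.0059 + 0.0256 = 0.0315 ≈ 0.032
Degrees of freedom = 2 − 1 = 1; critical value at α = 0.05 is 3.841.
Since 0.032 < 3.841, we fail to reject the null hypothesis — the data are consistent with the 13:3 ratio.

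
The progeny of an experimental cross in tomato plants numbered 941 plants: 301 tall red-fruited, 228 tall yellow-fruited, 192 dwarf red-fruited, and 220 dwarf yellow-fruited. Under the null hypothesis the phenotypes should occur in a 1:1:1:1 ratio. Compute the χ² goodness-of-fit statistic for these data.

Expected counts for N = 941 under a 1:1:1:1 ratio (total parts = 4):
  tall red-fruited: 941 × 1/4 = 235.25
  tall yellow-fruited: 941 × 1/4 = 235.25
  dwarf red-fruited: 941 × 1/4 = 235.25
  dwarf yellow-fruited: 941 × 1/4 = 235.25
χ² = Σ (O − E)² / E
  tall red-fruited: (301 − 235.25)² / 235.25 = 18.3765
  tall yellow-fruited: (228 − 235.25)² / 235.25 = 0.2234
  dwarf red-fruited: (192 − 235.25)² / 235.25 = 7.9514
  dwarf yellow-fruited: (220 − 235.25)² / 235.25 = 0.9886
χ² = 18.3765 + 0.2234 + 7.9514 + 0.9886 = 27.5399 ≈ 27.540

27.540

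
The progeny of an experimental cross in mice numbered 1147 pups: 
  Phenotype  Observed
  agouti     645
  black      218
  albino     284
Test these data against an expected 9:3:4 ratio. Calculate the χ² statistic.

Total ratio parts = 16. Expected numbers out of 1147:
  agouti: 1147 × 9/16 = 645.1875
  black: 1147 × 3/16 = 215.0625
  albino: 1147 × 4/16 = 286.75
χ² = Σ (O − E)² / E
  agouti: (645 − 645.1875)² / 645.1875 = 0.0001
  black: (218 − 215.0625)² / 215.0625 = 0.0401
  albino: (284 − 286.75)² / 286.75 = 0.0264
χ² = 0.0001 + 0.0401 + 0.0264 = 0.0666 ≈ 0.067

0.067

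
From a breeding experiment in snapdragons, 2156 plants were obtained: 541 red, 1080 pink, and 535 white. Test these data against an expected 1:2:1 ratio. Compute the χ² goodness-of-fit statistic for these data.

Under the 1:2:1 hypothesis (Σ ratio = 4, N = 2156):
  red: 2156 × 1/4 = 539
  pink: 2156 × 2/4 = 1078
  white: 2156 × 1/4 = 539
χ² = Σ (O − E)² / E
  red: (541 − 539)² / 539 = 0.0074
  pink: (1080 − 1078)² / 1078 = 0.0037
  white: (535 − 539)² / 539 = 0.0297
χ² = 0.0074 + 0.0037 + 0.0297 = 0.0408 ≈ 0.041

0.041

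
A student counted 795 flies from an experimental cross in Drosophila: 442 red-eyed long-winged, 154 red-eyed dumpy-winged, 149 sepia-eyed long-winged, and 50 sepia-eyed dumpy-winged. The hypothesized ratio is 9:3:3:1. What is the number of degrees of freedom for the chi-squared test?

3

A goodness-of-fit test with 4 phenotype classes has df = 4 − 1 = 3.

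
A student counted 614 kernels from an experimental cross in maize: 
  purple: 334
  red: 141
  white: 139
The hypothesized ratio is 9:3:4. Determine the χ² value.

Total ratio parts = 16. Expected numbers out of 614:
  purple: 614 × 9/16 = 345.375
  red: 614 × 3/16 = 115.125
  white: 614 × 4/16 = 153.5
χ² = Σ (O − E)² / E
  purple: (334 − 345.375)² / 345.375 = 0.3746
  red: (141 − 115.125)² / 115.125 = 5.8156
  white: (139 − 153.5)² / 153.5 = 1.3697
χ² = 0.3746 + 5.8156 + 1.3697 = 7.5599 ≈ 7.560

7.560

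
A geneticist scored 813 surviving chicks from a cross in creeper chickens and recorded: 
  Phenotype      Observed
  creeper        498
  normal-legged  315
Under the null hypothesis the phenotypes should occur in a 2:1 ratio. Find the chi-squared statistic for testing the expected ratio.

10.716

Expected counts for N = 813 under a 2:1 ratio (total parts = 3):
  creeper: 813 × 2/3 = 542
  normal-legged: 813 × 1/3 = 271
χ² = Σ (O − E)² / E
  creeper: (498 − 542)² / 542 = 3.5720
  normal-legged: (315 − 271)² / 271 = 7.1439
χ² = 3.5720 + 7.1439 = 10.7159 ≈ 10.716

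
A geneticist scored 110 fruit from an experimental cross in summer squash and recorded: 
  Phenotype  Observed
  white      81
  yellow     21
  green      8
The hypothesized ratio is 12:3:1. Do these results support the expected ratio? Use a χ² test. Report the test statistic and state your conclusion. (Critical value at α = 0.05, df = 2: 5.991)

0.218; consistent

Expected counts for N = 110 under a 12:3:1 ratio (total parts = 16):
  white: 110 × 12/16 = 82.5
  yellow: 110 × 3/16 = 20.625
  green: 110 × 1/16 = 6.875
χ² = Σ (O − E)² / E
  white: (81 − 82.5)² / 82.5 = 0.0273
  yellow: (21 − 20.625)² / 20.625 = 0.0068
  green: (8 − 6.875)² / 6.875 = 0.1841
χ² = 0.0273 + 0.0068 + 0.1841 = 0.2182 ≈ 0.218
Degrees of freedom = 3 − 1 = 2; critical value at α = 0.05 is 5.991.
Since 0.218 < 5.991, we fail to reject the null hypothesis — the data are consistent with the 12:3:1 ratio.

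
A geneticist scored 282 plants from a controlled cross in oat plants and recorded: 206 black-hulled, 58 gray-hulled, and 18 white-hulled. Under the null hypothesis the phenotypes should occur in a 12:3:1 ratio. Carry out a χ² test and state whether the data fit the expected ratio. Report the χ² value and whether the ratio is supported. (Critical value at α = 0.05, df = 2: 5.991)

0.648; consistent

Expected counts for N = 282 under a 12:3:1 ratio (total parts = 16):
  black-hulled: 282 × 12/16 = 211.5
  gray-hulled: 282 × 3/16 = 52.875
  white-hulled: 282 × 1/16 = 17.625
χ² = Σ (O − E)² / E
  black-hulled: (206 − 211.5)² / 211.5 = 0.1430
  gray-hulled: (58 − 52.875)² / 52.875 = 0.4967
  white-hulled: (18 − 17.625)² / 17.625 = 0.0080
χ² = 0.1430 + 0.4967 + 0.0080 = 0.6477 ≈ 0.648
Degrees of freedom = 3 − 1 = 2; critical value at α = 0.05 is 5.991.
Since 0.648 < 5.991, we fail to reject the null hypothesis — the data are consistent with the 12:3:1 ratio.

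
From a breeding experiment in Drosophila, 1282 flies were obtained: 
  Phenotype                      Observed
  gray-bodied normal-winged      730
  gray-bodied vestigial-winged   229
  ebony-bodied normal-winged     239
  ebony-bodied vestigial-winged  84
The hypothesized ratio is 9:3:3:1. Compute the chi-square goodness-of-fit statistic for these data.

0.843

Under the 9:3:3:1 hypothesis (Σ ratio = 16, N = 1282):
  gray-bodied normal-winged: 1282 × 9/16 = 721.125
  gray-bodied vestigial-winged: 1282 × 3/16 = 240.375
  ebony-bodied normal-winged: 1282 × 3/16 = 240.375
  ebony-bodied vestigial-winged: 1282 × 1/16 = 80.125
χ² = Σ (O − E)² / E
  gray-bodied normal-winged: (730 − 721.125)² / 721.125 = 0.1092
  gray-bodied vestigial-winged: (229 − 240.375)² / 240.375 = 0.5383
  ebony-bodied normal-winged: (239 − 240.375)² / 240.375 = 0.0079
  ebony-bodied vestigial-winged: (84 − 80.125)² / 80.125 = 0.1874
χ² = 0.1092 + 0.5383 + 0.0079 + 0.1874 = 0.8428 ≈ 0.843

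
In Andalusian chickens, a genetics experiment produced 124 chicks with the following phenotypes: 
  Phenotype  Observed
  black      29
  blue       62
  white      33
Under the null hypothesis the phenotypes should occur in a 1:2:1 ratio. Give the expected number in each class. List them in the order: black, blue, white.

31, 62, 31

Expected counts for N = 124 under a 1:2:1 ratio (total parts = 4):
  black: 124 × 1/4 = 31
  blue: 124 × 2/4 = 62
  white: 124 × 1/4 = 31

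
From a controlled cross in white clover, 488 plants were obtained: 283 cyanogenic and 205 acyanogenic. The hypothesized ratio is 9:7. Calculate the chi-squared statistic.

The 9:7 ratio has 16 parts, so with N = 488 the expected counts are:
  cyanogenic: 488 × 9/16 = 274.5
  acyanogenic: 488 × 7/16 = 213.5
χ² = Σ (O − E)² / E
  cyanogenic: (283 − 274.5)² / 274.5 = 0.2632
  acyanogenic: (205 − 213.5)² / 213.5 = 0.3384
χ² = 0.2632 + 0.3384 = 0.6016 ≈ 0.602

0.602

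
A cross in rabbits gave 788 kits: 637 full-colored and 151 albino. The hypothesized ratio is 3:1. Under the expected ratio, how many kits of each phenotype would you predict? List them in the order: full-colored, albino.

591, 197

Under the 3:1 hypothesis (Σ ratio = 4, N = 788):
  full-colored: 788 × 3/4 = 591
  albino: 788 × 1/4 = 197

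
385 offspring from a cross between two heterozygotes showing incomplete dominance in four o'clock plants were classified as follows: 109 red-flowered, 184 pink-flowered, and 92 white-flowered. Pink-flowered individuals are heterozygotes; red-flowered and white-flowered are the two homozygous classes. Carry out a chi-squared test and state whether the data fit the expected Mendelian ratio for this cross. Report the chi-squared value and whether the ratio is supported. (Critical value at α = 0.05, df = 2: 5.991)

2.252; consistent

With incomplete dominance, a heterozygote × heterozygote cross gives a 1:2:1 phenotypic ratio.
The 1:2:1 ratio has 4 parts, so with N = 385 the expected counts are:
  red-flowered: 385 × 1/4 = 96.25
  pink-flowered: 385 × 2/4 = 192.5
  white-flowered: 385 × 1/4 = 96.25
χ² = Σ (O − E)² / E
  red-flowered: (109 − 96.25)² / 96.25 = 1.6890
  pink-flowered: (184 − 192.5)² / 192.5 = 0.3753
  white-flowered: (92 − 96.25)² / 96.25 = 0.1877
χ² = 1.6890 + 0.3753 + 0.1877 = 2.252
Degrees of freedom = 3 − 1 = 2; critical value at α = 0.05 is 5.991.
Since 2.252 < 5.991, we fail to reject the null hypothesis — the data are consistent with the 1:2:1 ratio.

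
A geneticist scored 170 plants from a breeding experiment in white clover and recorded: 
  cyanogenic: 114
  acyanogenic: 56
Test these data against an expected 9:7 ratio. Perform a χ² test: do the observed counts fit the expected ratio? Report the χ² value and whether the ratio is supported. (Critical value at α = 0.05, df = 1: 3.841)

Total ratio parts = 16. Expected numbers out of 170:
  cyanogenic: 170 × 9/16 = 95.625
  acyanogenic: 170 × 7/16 = 74.375
χ² = Σ (O − E)² / E
  cyanogenic: (114 − 95.625)² / 95.625 = 3.5309
  acyanogenic: (56 − 74.375)² / 74.375 = 4.5397
χ² = 3.5309 + 4.5397 = 8.0706 ≈ 8.071
Degrees of freedom = 2 − 1 = 1; critical value at α = 0.05 is 3.841.
Since 8.071 > 3.841, we reject the null hypothesis — the data do not fit the 9:7 ratio.

8.071; not consistent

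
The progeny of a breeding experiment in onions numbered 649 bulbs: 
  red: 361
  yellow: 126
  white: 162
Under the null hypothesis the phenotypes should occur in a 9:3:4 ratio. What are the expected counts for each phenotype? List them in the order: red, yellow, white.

365.0625, 121.6875, 162.25

Expected counts for N = 649 under a 9:3:4 ratio (total parts = 16):
  red: 649 × 9/16 = 365.0625
  yellow: 649 × 3/16 = 121.6875
  white: 649 × 4/16 = 162.25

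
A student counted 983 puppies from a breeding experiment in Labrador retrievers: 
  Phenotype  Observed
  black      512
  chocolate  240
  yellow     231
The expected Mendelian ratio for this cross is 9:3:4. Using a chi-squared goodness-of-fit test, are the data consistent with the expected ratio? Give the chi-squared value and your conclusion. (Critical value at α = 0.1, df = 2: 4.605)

Expected counts for N = 983 under a 9:3:4 ratio (total parts = 16):
  black: 983 × 9/16 = 552.9375
  chocolate: 983 × 3/16 = 184.3125
  yellow: 983 × 4/16 = 245.75
χ² = Σ (O − E)² / E
  black: (512 − 552.9375)² / 552.9375 = 3.0309
  chocolate: (240 − 184.3125)² / 184.3125 = 16.8252
  yellow: (231 − 245.75)² / 245.75 = 0.8853
χ² = 3.0309 + 16.8252 + 0.8853 = 20.7414 ≈ 20.741
Degrees of freedom = 3 − 1 = 2; critical value at α = 0.1 is 4.605.
Since 20.741 > 4.605, we reject the null hypothesis — the data do not fit the 9:3:4 ratio.

20.741; not consistent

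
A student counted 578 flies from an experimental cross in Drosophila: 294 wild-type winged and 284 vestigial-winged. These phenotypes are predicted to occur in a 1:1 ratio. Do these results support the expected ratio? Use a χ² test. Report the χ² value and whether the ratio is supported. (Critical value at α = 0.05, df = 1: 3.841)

Expected counts for N = 578 under a 1:1 ratio (total parts = 2):
  wild-type winged: 578 × 1/2 = 289
  vestigial-winged: 578 × 1/2 = 289
χ² = Σ (O − E)² / E
  wild-type winged: (294 − 289)² / 289 = 0.0865
  vestigial-winged: (284 − 289)² / 289 = 0.0865
χ² = 0.0865 + 0.0865 = 0.173
Degrees of freedom = 2 − 1 = 1; critical value at α = 0.05 is 3.841.
Since 0.173 < 3.841, we fail to reject the null hypothesis — the data are consistent with the 1:1 ratio.

0.173; consistent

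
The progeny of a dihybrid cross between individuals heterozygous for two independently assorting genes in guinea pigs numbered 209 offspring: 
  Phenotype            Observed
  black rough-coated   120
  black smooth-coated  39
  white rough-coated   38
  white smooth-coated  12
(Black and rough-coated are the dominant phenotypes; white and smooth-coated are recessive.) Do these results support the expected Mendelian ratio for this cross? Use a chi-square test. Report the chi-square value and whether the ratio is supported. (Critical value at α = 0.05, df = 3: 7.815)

A dihybrid F₂ with independent assortment and complete dominance at both loci gives a 9:3:3:1 phenotypic ratio.
Expected counts for N = 209 under a 9:3:3:1 ratio (total parts = 16):
  black rough-coated: 209 × 9/16 = 117.5625
  black smooth-coated: 209 × 3/16 = 39.1875
  white rough-coated: 209 × 3/16 = 39.1875
  white smooth-coated: 209 × 1/16 = 13.0625
χ² = Σ (O − E)² / E
  black rough-coated: (120 − 117.5625)² / 117.5625 = 0.0505
  black smooth-coated: (39 − 39.1875)² / 39.1875 = 0.0009
  white rough-coated: (38 − 39.1875)² / 39.1875 = 0.0360
  white smooth-coated: (12 − 13.0625)² / 13.0625 = 0.0864
χ² = 0.0505 + 0.0009 + 0.0360 + 0.0864 = 0.1738 ≈ 0.174
Degrees of freedom = 4 − 1 = 3; critical value at α = 0.05 is 7.815.
Since 0.174 < 7.815, we fail to reject the null hypothesis — the data are consistent with the 9:3:3:1 ratio.

0.174; consistent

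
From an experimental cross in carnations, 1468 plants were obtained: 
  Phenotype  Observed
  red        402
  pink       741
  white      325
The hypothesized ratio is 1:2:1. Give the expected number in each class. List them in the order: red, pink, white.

Under the 1:2:1 hypothesis (Σ ratio = 4, N = 1468):
  red: 1468 × 1/4 = 367
  pink: 1468 × 2/4 = 734
  white: 1468 × 1/4 = 367

367, 734, 367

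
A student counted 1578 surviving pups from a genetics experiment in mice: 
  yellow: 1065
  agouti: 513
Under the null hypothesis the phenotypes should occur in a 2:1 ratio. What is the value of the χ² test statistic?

Under the 2:1 hypothesis (Σ ratio = 3, N = 1578):
  yellow: 1578 × 2/3 = 1052
  agouti: 1578 × 1/3 = 526
χ² = Σ (O − E)² / E
  yellow: (1065 − 1052)² / 1052 = 0.1606
  agouti: (513 − 526)² / 526 = 0.3213
χ² = 0.1606 + 0.3213 = 0.4819 ≈ 0.482

0.482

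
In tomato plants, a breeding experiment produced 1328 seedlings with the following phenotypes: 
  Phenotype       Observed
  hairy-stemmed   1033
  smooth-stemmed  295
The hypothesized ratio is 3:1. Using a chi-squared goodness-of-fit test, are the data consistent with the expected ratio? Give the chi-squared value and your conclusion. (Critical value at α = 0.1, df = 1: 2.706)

Expected counts for N = 1328 under a 3:1 ratio (total parts = 4):
  hairy-stemmed: 1328 × 3/4 = 996
  smooth-stemmed: 1328 × 1/4 = 332
χ² = Σ (O − E)² / E
  hairy-stemmed: (1033 − 996)² / 996 = 1.3745
  smooth-stemmed: (295 − 332)² / 332 = 4.1235
χ² = 1.3745 + 4.1235 = 5.498
Degrees of freedom = 2 − 1 = 1; critical value at α = 0.1 is 2.706.
Since 5.498 > 2.706, we reject the null hypothesis — the data do not fit the 3:1 ratio.

5.498; not consistent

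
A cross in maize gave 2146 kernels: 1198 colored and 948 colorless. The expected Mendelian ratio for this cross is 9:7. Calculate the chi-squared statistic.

Total ratio parts = 16. Expected numbers out of 2146:
  colored: 2146 × 9/16 = 1207.125
  colorless: 2146 × 7/16 = 938.875
χ² = Σ (O − E)² / E
  colored: (1198 − 1207.125)² / 1207.125 = 0.0690
  colorless: (948 − 938.875)² / 938.875 = 0.0887
χ² = 0.0690 + 0.0887 = 0.1577 ≈ 0.158

0.158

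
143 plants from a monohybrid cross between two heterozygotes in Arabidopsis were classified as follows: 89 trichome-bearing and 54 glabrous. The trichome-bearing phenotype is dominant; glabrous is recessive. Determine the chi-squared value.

For a monohybrid cross between heterozygotes with complete dominance, the expected phenotypic ratio is 3:1.
Under the 3:1 hypothesis (Σ ratio = 4, N = 143):
  trichome-bearing: 143 × 3/4 = 107.25
  glabrous: 143 × 1/4 = 35.75
χ² = Σ (O − E)² / E
  trichome-bearing: (89 − 107.25)² / 107.25 = 3.1055
  glabrous: (54 − 35.75)² / 35.75 = 9.3164
χ² = 3.1055 + 9.3164 = 12.4219 ≈ 12.422

12.422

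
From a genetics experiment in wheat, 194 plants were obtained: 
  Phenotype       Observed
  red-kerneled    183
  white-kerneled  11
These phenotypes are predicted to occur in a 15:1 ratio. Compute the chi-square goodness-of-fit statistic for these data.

0.111

Expected counts for N = 194 under a 15:1 ratio (total parts = 16):
  red-kerneled: 194 × 15/16 = 181.875
  white-kerneled: 194 × 1/16 = 12.125
χ² = Σ (O − E)² / E
  red-kerneled: (183 − 181.875)² / 181.875 = 0.0070
  white-kerneled: (11 − 12.125)² / 12.125 = 0.1044
χ² = 0.0070 + 0.1044 = 0.1114 ≈ 0.111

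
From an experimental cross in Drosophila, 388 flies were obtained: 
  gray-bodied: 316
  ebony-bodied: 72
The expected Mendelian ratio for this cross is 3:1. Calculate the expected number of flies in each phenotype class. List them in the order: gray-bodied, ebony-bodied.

291, 97

The 3:1 ratio has 4 parts, so with N = 388 the expected counts are:
  gray-bodied: 388 × 3/4 = 291
  ebony-bodied: 388 × 1/4 = 97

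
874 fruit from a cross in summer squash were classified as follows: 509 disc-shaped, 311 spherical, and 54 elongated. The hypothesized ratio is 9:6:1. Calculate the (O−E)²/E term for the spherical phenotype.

0.856

Under the 9:6:1 hypothesis (Σ ratio = 16, N = 874):
  disc-shaped: 874 × 9/16 = 491.625
  spherical: 874 × 6/16 = 327.75
  elongated: 874 × 1/16 = 54.625
Contribution of spherical: (311 − 327.75)² / 327.75 = 0.8560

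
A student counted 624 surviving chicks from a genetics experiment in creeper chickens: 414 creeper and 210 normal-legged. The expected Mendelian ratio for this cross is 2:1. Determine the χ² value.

0.029

Expected counts for N = 624 under a 2:1 ratio (total parts = 3):
  creeper: 624 × 2/3 = 416
  normal-legged: 624 × 1/3 = 208
χ² = Σ (O − E)² / E
  creeper: (414 − 416)² / 416 = 0.0096
  normal-legged: (210 − 208)² / 208 = 0.0192
χ² = 0.0096 + 0.0192 = 0.0288 ≈ 0.029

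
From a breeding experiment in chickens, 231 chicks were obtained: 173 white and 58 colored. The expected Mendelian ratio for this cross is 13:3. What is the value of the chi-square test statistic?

Total ratio parts = 16. Expected numbers out of 231:
  white: 231 × 13/16 = 187.6875
  colored: 231 × 3/16 = 43.3125
χ² = Σ (O − E)² / E
  white: (173 − 187.6875)² / 187.6875 = 1.1494
  colored: (58 − 43.3125)² / 43.3125 = 4.9806
χ² = 1.1494 + 4.9806 = 6.130

6.130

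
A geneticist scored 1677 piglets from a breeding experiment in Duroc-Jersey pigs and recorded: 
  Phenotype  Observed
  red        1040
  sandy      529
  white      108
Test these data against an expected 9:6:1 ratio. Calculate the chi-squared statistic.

Total ratio parts = 16. Expected numbers out of 1677:
  red: 1677 × 9/16 = 943.3125
  sandy: 1677 × 6/16 = 628.875
  white: 1677 × 1/16 = 104.8125
χ² = Σ (O − E)² / E
  red: (1040 − 943.3125)² / 943.3125 = 9.9103
  sandy: (529 − 628.875)² / 628.875 = 15.8617
  white: (108 − 104.8125)² / 104.8125 = 0.0969
χ² = 9.9103 + 15.8617 + 0.0969 = 25.8689 ≈ 25.869

25.869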